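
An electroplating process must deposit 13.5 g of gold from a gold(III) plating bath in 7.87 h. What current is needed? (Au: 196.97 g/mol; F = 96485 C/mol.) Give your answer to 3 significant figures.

n(Au) = 13.5 / 196.97 = 0.06854 mol
Au³⁺ + 3e⁻ → Au, so n(e⁻) = 3 × 0.06854 = 0.2056 mol
Q = 0.2056 × 96485 = 19840 C
I = Q / t = 19840 / 28332 s = 0.700 A

0.700 A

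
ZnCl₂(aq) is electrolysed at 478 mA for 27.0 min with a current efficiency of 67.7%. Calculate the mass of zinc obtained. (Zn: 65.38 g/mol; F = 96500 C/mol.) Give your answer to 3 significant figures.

Q = 0.478 × 1620 = 774.4 C
n(e⁻) = 774.4 / 96500 = 0.008025 mol
Zn²⁺ + 2e⁻ → Zn, so theoretical m(Zn) = 0.004013 × 65.38 = 0.2624 g
Actual mass = 67.7% × 0.2624 = 0.178 g

0.178 g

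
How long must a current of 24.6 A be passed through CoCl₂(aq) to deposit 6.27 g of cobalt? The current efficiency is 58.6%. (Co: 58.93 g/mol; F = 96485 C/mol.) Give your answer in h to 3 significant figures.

0.396 h

n(Co) = 6.27 / 58.93 = 0.1064 mol
Co²⁺ + 2e⁻ → Co, so n(e⁻) = 2 × 0.1064 = 0.2128 mol
Q = 0.2128 × 96485 / 0.586 = 35040 C
t = Q / I = 35040 / 24.6 = 1424 s = 0.396 h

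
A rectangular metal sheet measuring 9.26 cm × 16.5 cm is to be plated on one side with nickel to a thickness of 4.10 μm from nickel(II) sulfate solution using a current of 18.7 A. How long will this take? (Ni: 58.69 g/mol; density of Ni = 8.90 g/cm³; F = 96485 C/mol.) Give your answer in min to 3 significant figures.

1.63 min

Plated area = 9.26 × 16.5 = 152.8 cm²
Volume = 152.8 × 4.10×10⁻⁴ cm = 0.06265 cm³
m(Ni) = 0.06265 × 8.90 = 0.5576 g
n(Ni) = 0.5576 / 58.69 = 0.009501 mol; n(e⁻) = 2 × 0.009501 = 0.01900 mol
Q = 0.01900 × 96485 = 1833 C
t = 1833 / 18.7 = 98.02 s = 1.63 min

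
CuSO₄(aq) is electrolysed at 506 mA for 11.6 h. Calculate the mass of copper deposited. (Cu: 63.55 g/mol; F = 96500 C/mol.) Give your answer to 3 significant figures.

Charge passed = 0.506 × 41760 = 21130 C
Moles of electrons = 21130 / 96500 = 0.2190 mol
Cu²⁺ + 2e⁻ → Cu, so n(Cu) = 0.2190 / 2 = 0.1095 mol
m = 0.1095 × 63.55 = 6.96 g

6.96 g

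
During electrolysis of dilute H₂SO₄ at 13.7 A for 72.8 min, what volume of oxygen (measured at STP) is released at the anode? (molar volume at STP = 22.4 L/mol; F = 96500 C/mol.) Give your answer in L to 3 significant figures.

Q = 13.7 A × 4368 s = 59840 C
n(e⁻) = Q/F = 59840/96500 = 0.6201 mol
2H₂O → O₂ + 4H⁺ + 4e⁻, so n(O₂) = 0.6201 / 4 = 0.1550 mol
V = 0.1550 × 22.4 = 3.472 L

3.47 L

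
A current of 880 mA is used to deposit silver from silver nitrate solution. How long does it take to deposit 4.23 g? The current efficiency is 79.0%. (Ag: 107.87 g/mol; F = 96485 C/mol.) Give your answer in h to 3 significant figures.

1.51 h

n(Ag) = 4.23 / 107.87 = 0.03921 mol
Ag⁺ + e⁻ → Ag, so n(e⁻) = 0.03921 mol
Q = 0.03921 × 96485 / 0.790 = 4789 C
t = Q / I = 4789 / 0.880 = 5442 s = 1.51 h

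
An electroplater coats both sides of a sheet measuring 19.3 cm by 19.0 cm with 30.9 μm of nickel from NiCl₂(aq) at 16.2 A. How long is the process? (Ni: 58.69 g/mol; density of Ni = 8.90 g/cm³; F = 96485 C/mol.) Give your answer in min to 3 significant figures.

Plated area = 2 × 19.3 × 19.0 = 733.4 cm²
Volume = 733.4 × 30.9×10⁻⁴ cm = 2.266 cm³
m(Ni) = 2.266 × 8.90 = 20.17 g
n(Ni) = 20.17 / 58.69 = 0.3437 mol; n(e⁻) = 2 × 0.3437 = 0.6874 mol
Q = 0.6874 × 96485 = 66320 C
t = 66320 / 16.2 = 4094 s = 68.2 min

68.2 min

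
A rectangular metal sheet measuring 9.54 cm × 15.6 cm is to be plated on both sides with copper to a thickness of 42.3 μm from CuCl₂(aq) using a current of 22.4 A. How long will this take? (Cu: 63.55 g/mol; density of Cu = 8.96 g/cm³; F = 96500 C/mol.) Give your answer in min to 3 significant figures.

Plated area = 2 × 9.54 × 15.6 = 297.6 cm²
Volume = 297.6 × 42.3×10⁻⁴ cm = 1.259 cm³
m(Cu) = 1.259 × 8.96 = 11.28 g
n(Cu) = 11.28 / 63.55 = 0.1775 mol; n(e⁻) = 2 × 0.1775 = 0.3550 mol
Q = 0.3550 × 96500 = 34260 C
t = 34260 / 22.4 = 1529 s = 25.5 min

25.5 min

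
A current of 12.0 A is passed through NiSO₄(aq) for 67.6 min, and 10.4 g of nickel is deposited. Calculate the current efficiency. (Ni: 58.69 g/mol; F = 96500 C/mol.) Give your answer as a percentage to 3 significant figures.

70.3%

Q = 12.0 × 4056 = 48670 C
n(e⁻) = 48670 / 96500 = 0.5044 mol
Ni²⁺ + 2e⁻ → Ni, so theoretical n(Ni) = 0.2522 mol → 14.80 g
Efficiency = 10.4 / 14.80 = 0.7027 = 70.3%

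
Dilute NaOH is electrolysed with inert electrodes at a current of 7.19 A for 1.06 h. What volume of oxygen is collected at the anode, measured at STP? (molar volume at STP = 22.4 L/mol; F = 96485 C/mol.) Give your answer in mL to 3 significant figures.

Q = It = 7.19 × 3816 = 27440 C
n(e⁻) = 27440 / 96485 = 0.2844 mol
2H₂O → O₂ + 4H⁺ + 4e⁻, so n(O₂) = 0.2844 / 4 = 0.07110 mol
V = 0.07110 × 22.4 = 1.593 L
= 1590 mL

1590 mL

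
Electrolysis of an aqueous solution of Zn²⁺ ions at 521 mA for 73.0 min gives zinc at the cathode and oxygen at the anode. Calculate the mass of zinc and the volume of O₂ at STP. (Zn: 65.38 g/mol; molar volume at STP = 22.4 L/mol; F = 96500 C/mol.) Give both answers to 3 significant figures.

0.773 g Zn; 0.132 L O₂

Q = 0.521 × 4380 = 2282 C; n(e⁻) = 2282 / 96500 = 0.02365 mol
Cathode: Zn²⁺ + 2e⁻ → Zn → n(Zn) = 0.02365/2 = 0.01183 mol → 0.773 g
Anode: 2H₂O → O₂ + 4H⁺ + 4e⁻ → n(O₂) = 0.02365/4 = 0.005913 mol → 0.132 L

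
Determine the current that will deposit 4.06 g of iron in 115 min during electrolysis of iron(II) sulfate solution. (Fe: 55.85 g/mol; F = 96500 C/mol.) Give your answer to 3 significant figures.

n(Fe) = 4.06 / 55.85 = 0.07269 mol
Fe²⁺ + 2e⁻ → Fe, so n(e⁻) = 2 × 0.07269 = 0.1454 mol
Q = 0.1454 × 96500 = 14030 C
I = Q / t = 14030 / 6900 s = 2.03 A

2.03 A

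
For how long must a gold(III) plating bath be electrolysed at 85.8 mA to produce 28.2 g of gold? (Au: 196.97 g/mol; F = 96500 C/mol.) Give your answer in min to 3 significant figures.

n(Au) = 28.2 / 196.97 = 0.1432 mol
Au³⁺ + 3e⁻ → Au, so n(e⁻) = 3 × 0.1432 = 0.4296 mol
Q = 0.4296 × 96500 = 41460 C
t = Q / I = 41460 / 0.0858 = 4.832×10^5 s = 8050 min

8050 min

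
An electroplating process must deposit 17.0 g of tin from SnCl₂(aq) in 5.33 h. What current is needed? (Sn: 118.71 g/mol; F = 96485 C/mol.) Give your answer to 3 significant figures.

1.44 A

n(Sn) = 17.0 / 118.71 = 0.1432 mol
Sn²⁺ + 2e⁻ → Sn, so n(e⁻) = 2 × 0.1432 = 0.2864 mol
Q = 0.2864 × 96485 = 27630 C
I = Q / t = 27630 / 19188 s = 1.44 A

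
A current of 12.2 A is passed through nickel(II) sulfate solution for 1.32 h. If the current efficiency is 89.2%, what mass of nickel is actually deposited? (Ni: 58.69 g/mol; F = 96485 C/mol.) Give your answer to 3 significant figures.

15.7 g

Q = 12.2 × 4752 = 57970 C
n(e⁻) = 57970 / 96485 = 0.6008 mol
Ni²⁺ + 2e⁻ → Ni, so theoretical m(Ni) = 0.3004 × 58.69 = 17.63 g
Actual mass = 89.2% × 17.63 = 15.7 g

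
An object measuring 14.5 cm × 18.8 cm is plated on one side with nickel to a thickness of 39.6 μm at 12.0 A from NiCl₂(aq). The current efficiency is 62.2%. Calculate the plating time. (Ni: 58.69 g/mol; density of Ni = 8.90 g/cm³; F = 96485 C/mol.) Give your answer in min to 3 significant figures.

Plated area = 14.5 × 18.8 = 272.6 cm²
Volume = 272.6 × 39.6×10⁻⁴ cm = 1.079 cm³
m(Ni) = 1.079 × 8.90 = 9.603 g
n(Ni) = 9.603 / 58.69 = 0.1636 mol; n(e⁻) = 2 × 0.1636 = 0.3272 mol
Q = 0.3272 × 96485 / 0.622 = 50760 C
t = 50760 / 12.0 = 4230 s = 70.5 min

70.5 min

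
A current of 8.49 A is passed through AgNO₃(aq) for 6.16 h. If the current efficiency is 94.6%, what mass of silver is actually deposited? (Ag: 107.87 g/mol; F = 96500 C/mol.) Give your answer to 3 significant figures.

Q = 8.49 × 22176 = 1.883×10^5 C
n(e⁻) = 1.883×10^5 / 96500 = 1.951 mol
Ag⁺ + e⁻ → Ag, so theoretical m(Ag) = 1.951 × 107.87 = 210.5 g
Actual mass = 94.6% × 210.5 = 199 g

199 g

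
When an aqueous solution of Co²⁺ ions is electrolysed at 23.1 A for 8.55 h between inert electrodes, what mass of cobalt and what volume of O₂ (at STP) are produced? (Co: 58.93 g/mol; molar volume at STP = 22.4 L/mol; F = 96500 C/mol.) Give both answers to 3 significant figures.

Q = 23.1 × 30780 = 7.110×10^5 C; n(e⁻) = 7.110×10^5 / 96500 = 7.368 mol
Cathode: Co²⁺ + 2e⁻ → Co → n(Co) = 7.368/2 = 3.684 mol → 217 g
Anode: 2H₂O → O₂ + 4H⁺ + 4e⁻ → n(O₂) = 7.368/4 = 1.842 mol → 41.3 L

217 g Co; 41.3 L O₂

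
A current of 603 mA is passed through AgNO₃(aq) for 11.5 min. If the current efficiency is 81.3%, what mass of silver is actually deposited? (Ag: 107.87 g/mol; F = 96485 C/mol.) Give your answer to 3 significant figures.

Q = 0.603 × 690 = 416.1 C
n(e⁻) = 416.1 / 96485 = 0.004313 mol
Ag⁺ + e⁻ → Ag, so theoretical m(Ag) = 0.004313 × 107.87 = 0.4652 g
Actual mass = 81.3% × 0.4652 = 0.378 g

0.378 g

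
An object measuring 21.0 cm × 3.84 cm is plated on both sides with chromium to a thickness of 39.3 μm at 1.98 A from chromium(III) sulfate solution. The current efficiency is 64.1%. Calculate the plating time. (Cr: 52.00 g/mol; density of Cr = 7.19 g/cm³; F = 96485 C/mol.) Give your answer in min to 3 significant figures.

Plated area = 2 × 21.0 × 3.84 = 161.3 cm²
Volume = 161.3 × 39.3×10⁻⁴ cm = 0.6339 cm³
m(Cr) = 0.6339 × 7.19 = 4.558 g
n(Cr) = 4.558 / 52.00 = 0.08765 mol; n(e⁻) = 3 × 0.08765 = 0.2630 mol
Q = 0.2630 × 96485 / 0.641 = 39590 C
t = 39590 / 1.98 = 19990 s = 333 min

333 min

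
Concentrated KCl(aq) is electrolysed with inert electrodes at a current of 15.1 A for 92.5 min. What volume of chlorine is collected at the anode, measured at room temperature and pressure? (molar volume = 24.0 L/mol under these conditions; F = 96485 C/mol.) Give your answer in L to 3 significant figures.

10.4 L

Charge passed = 15.1 × 5550 = 83810 C
Moles of electrons = 83810 / 96485 = 0.8686 mol
2Cl⁻ → Cl₂ + 2e⁻, so n(Cl₂) = 0.8686 / 2 = 0.4343 mol
V = 0.4343 × 24.0 = 10.42 L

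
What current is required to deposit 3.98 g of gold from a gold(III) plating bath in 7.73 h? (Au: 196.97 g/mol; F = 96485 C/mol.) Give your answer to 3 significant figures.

0.210 A

n(Au) = 3.98 / 196.97 = 0.02021 mol
Au³⁺ + 3e⁻ → Au, so n(e⁻) = 3 × 0.02021 = 0.06063 mol
Q = 0.06063 × 96485 = 5850 C
I = Q / t = 5850 / 27828 s = 0.210 A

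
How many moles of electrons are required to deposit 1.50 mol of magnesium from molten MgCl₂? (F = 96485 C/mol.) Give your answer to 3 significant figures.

3.00 mol

Mg²⁺ + 2e⁻ → Mg, so n(e⁻) = 2 × 1.50 = 3.000 mol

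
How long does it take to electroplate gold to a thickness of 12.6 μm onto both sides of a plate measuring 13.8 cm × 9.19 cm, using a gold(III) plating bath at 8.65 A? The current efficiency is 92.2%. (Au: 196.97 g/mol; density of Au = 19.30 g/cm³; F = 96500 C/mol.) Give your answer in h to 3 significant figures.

Plated area = 2 × 13.8 × 9.19 = 253.6 cm²
Volume = 253.6 × 12.6×10⁻⁴ cm = 0.3195 cm³
m(Au) = 0.3195 × 19.30 = 6.166 g
n(Au) = 6.166 / 196.97 = 0.03130 mol; n(e⁻) = 3 × 0.03130 = 0.09390 mol
Q = 0.09390 × 96500 / 0.922 = 9828 C
t = 9828 / 8.65 = 1136 s = 0.316 h

0.316 h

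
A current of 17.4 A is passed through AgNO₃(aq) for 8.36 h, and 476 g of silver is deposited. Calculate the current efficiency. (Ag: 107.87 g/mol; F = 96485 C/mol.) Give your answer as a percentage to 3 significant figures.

Q = 17.4 × 30096 = 5.237×10^5 C
n(e⁻) = 5.237×10^5 / 96485 = 5.428 mol
Ag⁺ + e⁻ → Ag, so theoretical n(Ag) = 5.428 mol → 585.5 g
Efficiency = 476 / 585.5 = 0.8130 = 81.3%

81.3%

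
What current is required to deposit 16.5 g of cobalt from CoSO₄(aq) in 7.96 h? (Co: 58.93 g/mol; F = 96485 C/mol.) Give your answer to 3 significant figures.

n(Co) = 16.5 / 58.93 = 0.2800 mol
Co²⁺ + 2e⁻ → Co, so n(e⁻) = 2 × 0.2800 = 0.5600 mol
Q = 0.5600 × 96485 = 54030 C
I = Q / t = 54030 / 28656 s = 1.89 A

1.89 A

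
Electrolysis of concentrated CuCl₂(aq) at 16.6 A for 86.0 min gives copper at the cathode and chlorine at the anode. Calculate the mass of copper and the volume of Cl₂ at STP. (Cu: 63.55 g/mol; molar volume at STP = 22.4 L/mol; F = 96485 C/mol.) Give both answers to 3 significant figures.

28.2 g Cu; 9.94 L Cl₂

Q = 16.6 × 5160 = 85660 C; n(e⁻) = 85660 / 96485 = 0.8878 mol
Cathode: Cu²⁺ + 2e⁻ → Cu → n(Cu) = 0.8878/2 = 0.4439 mol → 28.2 g
Anode: 2Cl⁻ → Cl₂ + 2e⁻ → n(Cl₂) = 0.8878/2 = 0.4439 mol → 9.94 L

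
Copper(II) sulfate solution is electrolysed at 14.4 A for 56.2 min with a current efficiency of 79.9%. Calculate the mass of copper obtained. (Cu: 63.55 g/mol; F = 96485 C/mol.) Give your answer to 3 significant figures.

Q = 14.4 × 3372 = 48560 C
n(e⁻) = 48560 / 96485 = 0.5033 mol
Cu²⁺ + 2e⁻ → Cu, so theoretical m(Cu) = 0.2517 × 63.55 = 16.00 g
Actual mass = 79.9% × 16.00 = 12.8 g

12.8 g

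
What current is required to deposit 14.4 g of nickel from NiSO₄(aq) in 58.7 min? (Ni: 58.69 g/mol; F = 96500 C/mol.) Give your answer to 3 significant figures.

n(Ni) = 14.4 / 58.69 = 0.2454 mol
Ni²⁺ + 2e⁻ → Ni, so n(e⁻) = 2 × 0.2454 = 0.4908 mol
Q = 0.4908 × 96500 = 47360 C
I = Q / t = 47360 / 3522 s = 13.4 A

13.4 A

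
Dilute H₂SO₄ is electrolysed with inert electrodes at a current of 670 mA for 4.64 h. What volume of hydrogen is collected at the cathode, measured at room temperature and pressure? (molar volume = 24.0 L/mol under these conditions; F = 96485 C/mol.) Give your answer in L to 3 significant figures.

Q = It = 0.670 × 16704 = 11190 C
Moles of electrons = 11190 / 96485 = 0.1160 mol
2H⁺ + 2e⁻ → H₂, so n(H₂) = 0.1160 / 2 = 0.05800 mol
V = 0.05800 × 24.0 = 1.392 L

1.39 L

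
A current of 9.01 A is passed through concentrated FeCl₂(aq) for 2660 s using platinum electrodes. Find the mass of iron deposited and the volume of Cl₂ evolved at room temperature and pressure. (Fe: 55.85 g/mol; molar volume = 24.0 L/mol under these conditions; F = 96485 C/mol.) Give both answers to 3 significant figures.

6.94 g Fe; 2.98 L Cl₂

Q = 9.01 × 2660 = 23970 C; n(e⁻) = 23970 / 96485 = 0.2484 mol
Cathode: Fe²⁺ + 2e⁻ → Fe → n(Fe) = 0.2484/2 = 0.1242 mol → 6.94 g
Anode: 2Cl⁻ → Cl₂ + 2e⁻ → n(Cl₂) = 0.2484/2 = 0.1242 mol → 2.98 L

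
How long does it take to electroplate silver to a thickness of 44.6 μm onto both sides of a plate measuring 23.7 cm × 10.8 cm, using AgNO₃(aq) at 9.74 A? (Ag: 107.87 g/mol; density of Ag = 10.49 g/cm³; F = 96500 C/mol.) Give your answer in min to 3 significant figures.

36.7 min

Plated area = 2 × 23.7 × 10.8 = 511.9 cm²
Volume = 511.9 × 44.6×10⁻⁴ cm = 2.283 cm³
m(Ag) = 2.283 × 10.49 = 23.95 g
n(Ag) = 23.95 / 107.87 = 0.2220 mol; n(e⁻) = 0.2220 mol
Q = 0.2220 × 96500 = 21420 C
t = 21420 / 9.74 = 2199 s = 36.7 min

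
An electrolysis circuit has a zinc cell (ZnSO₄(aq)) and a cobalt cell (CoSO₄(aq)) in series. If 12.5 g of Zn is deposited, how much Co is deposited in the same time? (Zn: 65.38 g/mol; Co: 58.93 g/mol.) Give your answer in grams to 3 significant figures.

n(Zn) = 12.5 / 65.38 = 0.1912 mol
Zn²⁺ + 2e⁻ → Zn, so n(e⁻) = 2 × 0.1912 = 0.3824 mol
Since the cells are in series, n(e⁻) in the Co cell is also 0.3824 mol.
Co²⁺ + 2e⁻ → Co, so n(Co) = 0.3824 / 2 = 0.1912 mol
m(Co) = 0.1912 × 58.93 = 11.3 g

11.3 g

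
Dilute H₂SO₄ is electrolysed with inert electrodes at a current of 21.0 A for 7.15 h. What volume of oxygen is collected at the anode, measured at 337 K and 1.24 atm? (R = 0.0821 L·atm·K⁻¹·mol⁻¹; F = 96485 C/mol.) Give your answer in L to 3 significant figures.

31.3 L

Q = It = 21.0 × 25740 = 5.405×10^5 C
n(e⁻) = 5.405×10^5 / 96485 = 5.602 mol
2H₂O → O₂ + 4H⁺ + 4e⁻, so n(O₂) = 5.602 / 4 = 1.401 mol
V = nRT/P = 1.401 × 0.0821 × 337 / 1.24 = 31.26 L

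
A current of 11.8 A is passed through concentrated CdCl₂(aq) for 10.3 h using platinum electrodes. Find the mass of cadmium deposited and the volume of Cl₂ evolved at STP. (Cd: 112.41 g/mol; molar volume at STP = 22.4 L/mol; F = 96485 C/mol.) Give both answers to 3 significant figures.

255 g Cd; 50.8 L Cl₂

Q = 11.8 × 37080 = 4.375×10^5 C; n(e⁻) = 4.375×10^5 / 96485 = 4.534 mol
Cathode: Cd²⁺ + 2e⁻ → Cd → n(Cd) = 4.534/2 = 2.267 mol → 255 g
Anode: 2Cl⁻ → Cl₂ + 2e⁻ → n(Cl₂) = 4.534/2 = 2.267 mol → 50.8 L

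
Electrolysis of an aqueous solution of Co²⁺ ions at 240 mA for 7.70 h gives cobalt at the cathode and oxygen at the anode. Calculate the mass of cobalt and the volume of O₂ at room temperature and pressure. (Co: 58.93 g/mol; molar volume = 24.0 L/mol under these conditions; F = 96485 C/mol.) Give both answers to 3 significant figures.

Q = 0.240 × 27720 = 6653 C; n(e⁻) = 6653 / 96485 = 0.06895 mol
Cathode: Co²⁺ + 2e⁻ → Co → n(Co) = 0.06895/2 = 0.03448 mol → 2.03 g
Anode: 2H₂O → O₂ + 4H⁺ + 4e⁻ → n(O₂) = 0.06895/4 = 0.01724 mol → 0.414 L

2.03 g Co; 0.414 L O₂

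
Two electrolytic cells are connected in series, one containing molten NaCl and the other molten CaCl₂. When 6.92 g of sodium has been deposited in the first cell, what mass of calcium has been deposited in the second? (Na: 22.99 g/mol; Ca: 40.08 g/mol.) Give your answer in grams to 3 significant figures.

n(Na) = 6.92 / 22.99 = 0.3010 mol
Na⁺ + e⁻ → Na, so n(e⁻) = 0.3010 mol
In series, the same 0.3010 mol of electrons flows through the second cell.
Ca²⁺ + 2e⁻ → Ca, so n(Ca) = 0.3010 / 2 = 0.1505 mol
m(Ca) = 0.1505 × 40.08 = 6.03 g

6.03 g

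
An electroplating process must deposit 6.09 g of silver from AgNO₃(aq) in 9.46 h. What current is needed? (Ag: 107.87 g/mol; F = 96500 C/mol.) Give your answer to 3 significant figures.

n(Ag) = 6.09 / 107.87 = 0.05646 mol
Ag⁺ + e⁻ → Ag, so n(e⁻) = 0.05646 mol
Q = 0.05646 × 96500 = 5448 C
I = Q / t = 5448 / 34056 s = 0.160 A

0.160 A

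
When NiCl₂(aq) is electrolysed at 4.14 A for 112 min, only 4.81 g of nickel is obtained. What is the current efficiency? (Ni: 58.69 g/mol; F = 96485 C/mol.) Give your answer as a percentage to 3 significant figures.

Q = 4.14 × 6720 = 27820 C
n(e⁻) = 27820 / 96485 = 0.2883 mol
Ni²⁺ + 2e⁻ → Ni, so theoretical n(Ni) = 0.1442 mol → 8.463 g
Efficiency = 4.81 / 8.463 = 0.5684 = 56.8%

56.8%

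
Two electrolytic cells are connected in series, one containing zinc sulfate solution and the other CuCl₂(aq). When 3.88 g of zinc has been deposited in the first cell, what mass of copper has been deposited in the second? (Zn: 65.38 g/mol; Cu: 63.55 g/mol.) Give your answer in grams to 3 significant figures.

n(Zn) = 3.88 / 65.38 = 0.05935 mol
Zn²⁺ + 2e⁻ → Zn, so n(e⁻) = 2 × 0.05935 = 0.1187 mol
The cells are in series, so the same charge (and hence the same n(e⁻) = 0.1187 mol) passes through both.
Cu²⁺ + 2e⁻ → Cu, so n(Cu) = 0.1187 / 2 = 0.05935 mol
m(Cu) = 0.05935 × 63.55 = 3.77 g

3.77 g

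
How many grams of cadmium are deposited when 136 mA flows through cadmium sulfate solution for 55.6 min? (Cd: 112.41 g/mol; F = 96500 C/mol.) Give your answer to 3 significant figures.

Q = It = 0.136 × 3336 = 453.7 C
Moles of electrons = 453.7 / 96500 = 0.004702 mol
Cd²⁺ + 2e⁻ → Cd, so n(Cd) = 0.004702 / 2 = 0.002351 mol
m = 0.002351 × 112.41 = 0.264 g

0.264 g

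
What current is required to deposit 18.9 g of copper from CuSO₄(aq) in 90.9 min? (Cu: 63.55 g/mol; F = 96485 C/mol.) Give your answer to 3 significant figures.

10.5 A

n(Cu) = 18.9 / 63.55 = 0.2974 mol
Cu²⁺ + 2e⁻ → Cu, so n(e⁻) = 2 × 0.2974 = 0.5948 mol
Q = 0.5948 × 96485 = 57390 C
I = Q / t = 57390 / 5454 s = 10.5 A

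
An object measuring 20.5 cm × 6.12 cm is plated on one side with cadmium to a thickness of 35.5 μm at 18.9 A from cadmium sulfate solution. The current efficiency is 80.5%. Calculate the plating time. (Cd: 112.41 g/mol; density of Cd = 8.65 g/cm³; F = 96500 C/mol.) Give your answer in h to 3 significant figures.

0.121 h

Plated area = 20.5 × 6.12 = 125.5 cm²
Volume = 125.5 × 35.5×10⁻⁴ cm = 0.4455 cm³
m(Cd) = 0.4455 × 8.65 = 3.854 g
n(Cd) = 3.854 / 112.41 = 0.03429 mol; n(e⁻) = 2 × 0.03429 = 0.06858 mol
Q = 0.06858 × 96500 / 0.805 = 8221 C
t = 8221 / 18.9 = 435.0 s = 0.121 h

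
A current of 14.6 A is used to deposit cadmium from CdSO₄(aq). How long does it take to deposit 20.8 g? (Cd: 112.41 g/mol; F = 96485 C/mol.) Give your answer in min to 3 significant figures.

40.8 min

n(Cd) = 20.8 / 112.41 = 0.1850 mol
Cd²⁺ + 2e⁻ → Cd, so n(e⁻) = 2 × 0.1850 = 0.3700 mol
Q = 0.3700 × 96485 = 35700 C
t = Q / I = 35700 / 14.6 = 2445 s = 40.8 min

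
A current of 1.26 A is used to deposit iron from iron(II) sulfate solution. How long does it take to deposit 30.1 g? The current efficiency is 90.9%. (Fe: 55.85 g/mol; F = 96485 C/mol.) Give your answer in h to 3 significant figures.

n(Fe) = 30.1 / 55.85 = 0.5389 mol
Fe²⁺ + 2e⁻ → Fe, so n(e⁻) = 2 × 0.5389 = 1.078 mol
Q = 1.078 × 96485 / 0.909 = 1.144×10^5 C
t = Q / I = 1.144×10^5 / 1.26 = 90790 s = 25.2 h

25.2 h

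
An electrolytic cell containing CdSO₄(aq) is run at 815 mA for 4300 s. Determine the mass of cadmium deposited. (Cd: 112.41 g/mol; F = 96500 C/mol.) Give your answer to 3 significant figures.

Q = It = 0.815 × 4300 = 3505 C
n(e⁻) = 3505 / 96500 = 0.03632 mol
Cd²⁺ + 2e⁻ → Cd, so n(Cd) = 0.03632 / 2 = 0.01816 mol
m = 0.01816 × 112.41 = 2.04 g

2.04 g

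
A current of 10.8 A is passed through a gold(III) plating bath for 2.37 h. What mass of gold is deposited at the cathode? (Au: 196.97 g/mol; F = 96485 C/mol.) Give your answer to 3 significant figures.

Charge passed = 10.8 × 8532 = 92150 C
n(e⁻) = Q/F = 92150/96485 = 0.9551 mol
Au³⁺ + 3e⁻ → Au, so n(Au) = 0.9551 / 3 = 0.3184 mol
m = 0.3184 × 196.97 = 62.7 g

62.7 g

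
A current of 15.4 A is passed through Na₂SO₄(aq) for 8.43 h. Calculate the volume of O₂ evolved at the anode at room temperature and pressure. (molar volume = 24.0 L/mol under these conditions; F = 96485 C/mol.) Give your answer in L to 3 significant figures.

29.1 L

Charge passed = 15.4 × 30348 = 4.674×10^5 C
Moles of electrons = 4.674×10^5 / 96485 = 4.844 mol
2H₂O → O₂ + 4H⁺ + 4e⁻, so n(O₂) = 4.844 / 4 = 1.211 mol
V = 1.211 × 24.0 = 29.06 L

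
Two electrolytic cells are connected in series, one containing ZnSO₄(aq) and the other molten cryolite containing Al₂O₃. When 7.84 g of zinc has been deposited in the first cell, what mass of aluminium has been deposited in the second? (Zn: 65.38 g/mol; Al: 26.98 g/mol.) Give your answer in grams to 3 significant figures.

2.16 g

n(Zn) = 7.84 / 65.38 = 0.1199 mol
Zn²⁺ + 2e⁻ → Zn, so n(e⁻) = 2 × 0.1199 = 0.2398 mol
Same current for the same time ⇒ same n(e⁻) = 0.2398 mol in both cells.
Al³⁺ + 3e⁻ → Al, so n(Al) = 0.2398 / 3 = 0.07993 mol
m(Al) = 0.07993 × 26.98 = 2.16 g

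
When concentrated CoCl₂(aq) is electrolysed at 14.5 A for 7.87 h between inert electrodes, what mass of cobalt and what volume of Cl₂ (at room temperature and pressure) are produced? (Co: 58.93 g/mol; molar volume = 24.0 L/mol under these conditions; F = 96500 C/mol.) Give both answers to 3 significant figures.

Q = 14.5 × 28332 = 4.108×10^5 C; n(e⁻) = 4.108×10^5 / 96500 = 4.257 mol
Cathode: Co²⁺ + 2e⁻ → Co → n(Co) = 4.257/2 = 2.129 mol → 125 g
Anode: 2Cl⁻ → Cl₂ + 2e⁻ → n(Cl₂) = 4.257/2 = 2.129 mol → 51.1 L

125 g Co; 51.1 L Cl₂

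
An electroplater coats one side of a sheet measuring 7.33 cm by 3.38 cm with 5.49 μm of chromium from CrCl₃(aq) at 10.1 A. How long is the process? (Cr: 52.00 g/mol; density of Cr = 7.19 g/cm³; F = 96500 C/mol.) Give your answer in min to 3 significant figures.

Plated area = 7.33 × 3.38 = 24.78 cm²
Volume = 24.78 × 5.49×10⁻⁴ cm = 0.01360 cm³
m(Cr) = 0.01360 × 7.19 = 0.09778 g
n(Cr) = 0.09778 / 52.00 = 0.001880 mol; n(e⁻) = 3 × 0.001880 = 0.005640 mol
Q = 0.005640 × 96500 = 544.3 C
t = 544.3 / 10.1 = 53.89 s = 0.898 min

0.898 min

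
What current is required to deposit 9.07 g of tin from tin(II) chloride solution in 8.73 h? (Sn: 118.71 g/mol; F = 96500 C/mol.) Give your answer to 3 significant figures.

n(Sn) = 9.07 / 118.71 = 0.07640 mol
Sn²⁺ + 2e⁻ → Sn, so n(e⁻) = 2 × 0.07640 = 0.1528 mol
Q = 0.1528 × 96500 = 14750 C
I = Q / t = 14750 / 31428 s = 0.469 A

0.469 A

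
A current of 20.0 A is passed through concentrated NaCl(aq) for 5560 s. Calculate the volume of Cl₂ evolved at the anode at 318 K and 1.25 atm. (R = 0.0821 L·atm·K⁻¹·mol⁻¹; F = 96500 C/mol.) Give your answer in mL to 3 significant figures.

Q = 20.0 A × 5560 s = 1.112×10^5 C
n(e⁻) = 1.112×10^5 / 96500 = 1.152 mol
2Cl⁻ → Cl₂ + 2e⁻, so n(Cl₂) = 1.152 / 2 = 0.5760 mol
V = nRT/P = 0.5760 × 0.0821 × 318 / 1.25 = 12.03 L
= 12000 mL

12000 mL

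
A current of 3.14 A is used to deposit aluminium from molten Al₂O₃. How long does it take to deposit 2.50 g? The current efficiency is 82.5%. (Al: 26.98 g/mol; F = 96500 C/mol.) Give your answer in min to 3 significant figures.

n(Al) = 2.50 / 26.98 = 0.09266 mol
Al³⁺ + 3e⁻ → Al, so n(e⁻) = 3 × 0.09266 = 0.2780 mol
Q = 0.2780 × 96500 / 0.825 = 32520 C
t = Q / I = 32520 / 3.14 = 10360 s = 173 min

173 min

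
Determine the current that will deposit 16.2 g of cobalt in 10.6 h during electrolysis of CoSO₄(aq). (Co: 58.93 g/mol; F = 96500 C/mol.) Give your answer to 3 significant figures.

1.39 A

n(Co) = 16.2 / 58.93 = 0.2749 mol
Co²⁺ + 2e⁻ → Co, so n(e⁻) = 2 × 0.2749 = 0.5498 mol
Q = 0.5498 × 96500 = 53060 C
I = Q / t = 53060 / 38160 s = 1.39 A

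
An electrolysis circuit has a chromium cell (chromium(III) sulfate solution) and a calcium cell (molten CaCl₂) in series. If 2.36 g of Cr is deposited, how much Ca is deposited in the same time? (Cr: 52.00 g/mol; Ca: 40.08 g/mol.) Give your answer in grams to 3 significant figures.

n(Cr) = 2.36 / 52.00 = 0.04538 mol
Cr³⁺ + 3e⁻ → Cr, so n(e⁻) = 3 × 0.04538 = 0.1361 mol
Since the cells are in series, n(e⁻) in the Ca cell is also 0.1361 mol.
Ca²⁺ + 2e⁻ → Ca, so n(Ca) = 0.1361 / 2 = 0.06805 mol
m(Ca) = 0.06805 × 40.08 = 2.73 g

2.73 g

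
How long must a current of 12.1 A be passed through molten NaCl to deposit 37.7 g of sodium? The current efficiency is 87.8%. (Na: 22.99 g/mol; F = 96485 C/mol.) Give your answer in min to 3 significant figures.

248 min

n(Na) = 37.7 / 22.99 = 1.640 mol
Na⁺ + e⁻ → Na, so n(e⁻) = 1.640 mol
Q = 1.640 × 96485 / 0.878 = 1.802×10^5 C
t = Q / I = 1.802×10^5 / 12.1 = 14890 s = 248 min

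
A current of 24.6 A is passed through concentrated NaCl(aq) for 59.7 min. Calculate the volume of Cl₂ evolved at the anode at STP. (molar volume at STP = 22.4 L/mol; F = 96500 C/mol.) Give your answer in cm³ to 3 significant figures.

Q = It = 24.6 × 3582 = 88120 C
n(e⁻) = Q/F = 88120/96500 = 0.9132 mol
2Cl⁻ → Cl₂ + 2e⁻, so n(Cl₂) = 0.9132 / 2 = 0.4566 mol
V = 0.4566 × 22.4 = 10.23 L
= 10200 cm³

10200 cm³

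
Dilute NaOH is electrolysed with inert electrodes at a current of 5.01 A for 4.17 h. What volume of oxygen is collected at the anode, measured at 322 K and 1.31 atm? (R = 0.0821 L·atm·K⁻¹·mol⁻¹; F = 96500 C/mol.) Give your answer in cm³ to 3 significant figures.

3930 cm³

Q = It = 5.01 × 15012 = 75210 C
n(e⁻) = 75210 / 96500 = 0.7794 mol
2H₂O → O₂ + 4H⁺ + 4e⁻, so n(O₂) = 0.7794 / 4 = 0.1949 mol
V = nRT/P = 0.1949 × 0.0821 × 322 / 1.31 = 3.933 L
= 3930 cm³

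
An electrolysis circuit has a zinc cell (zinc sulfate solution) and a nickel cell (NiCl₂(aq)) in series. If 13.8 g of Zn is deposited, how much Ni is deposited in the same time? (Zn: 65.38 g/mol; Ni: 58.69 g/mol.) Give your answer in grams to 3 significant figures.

12.4 g

n(Zn) = 13.8 / 65.38 = 0.2111 mol
Zn²⁺ + 2e⁻ → Zn, so n(e⁻) = 2 × 0.2111 = 0.4222 mol
In series, the same 0.4222 mol of electrons flows through the second cell.
Ni²⁺ + 2e⁻ → Ni, so n(Ni) = 0.4222 / 2 = 0.2111 mol
m(Ni) = 0.2111 × 58.69 = 12.4 g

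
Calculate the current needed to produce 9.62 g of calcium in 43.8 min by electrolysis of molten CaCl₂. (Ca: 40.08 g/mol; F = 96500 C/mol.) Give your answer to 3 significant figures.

17.6 A

n(Ca) = 9.62 / 40.08 = 0.2400 mol
Ca²⁺ + 2e⁻ → Ca, so n(e⁻) = 2 × 0.2400 = 0.4800 mol
Q = 0.4800 × 96500 = 46320 C
I = Q / t = 46320 / 2628 s = 17.6 A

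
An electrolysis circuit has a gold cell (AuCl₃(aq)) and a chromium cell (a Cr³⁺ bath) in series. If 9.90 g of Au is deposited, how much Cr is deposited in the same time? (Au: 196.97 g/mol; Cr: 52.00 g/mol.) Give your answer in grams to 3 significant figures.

n(Au) = 9.90 / 196.97 = 0.05026 mol
Au³⁺ + 3e⁻ → Au, so n(e⁻) = 3 × 0.05026 = 0.1508 mol
Since the cells are in series, n(e⁻) in the Cr cell is also 0.1508 mol.
Cr³⁺ + 3e⁻ → Cr, so n(Cr) = 0.1508 / 3 = 0.05027 mol
m(Cr) = 0.05027 × 52.00 = 2.61 g

2.61 g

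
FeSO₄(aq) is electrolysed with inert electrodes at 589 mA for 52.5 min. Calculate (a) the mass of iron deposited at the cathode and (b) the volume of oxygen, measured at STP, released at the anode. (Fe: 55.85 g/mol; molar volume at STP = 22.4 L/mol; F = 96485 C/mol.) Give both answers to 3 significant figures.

0.537 g Fe; 0.108 L O₂

Q = 0.589 × 3150 = 1855 C; n(e⁻) = 1855 / 96485 = 0.01923 mol
Cathode: Fe²⁺ + 2e⁻ → Fe → n(Fe) = 0.01923/2 = 0.009615 mol → 0.537 g
Anode: 2H₂O → O₂ + 4H⁺ + 4e⁻ → n(O₂) = 0.01923/4 = 0.004808 mol → 0.108 L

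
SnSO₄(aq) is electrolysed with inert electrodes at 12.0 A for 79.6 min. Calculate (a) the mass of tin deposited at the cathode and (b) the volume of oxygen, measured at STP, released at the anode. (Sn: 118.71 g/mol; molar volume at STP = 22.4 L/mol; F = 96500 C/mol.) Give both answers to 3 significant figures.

35.3 g Sn; 3.33 L O₂

Q = 12.0 × 4776 = 57310 C; n(e⁻) = 57310 / 96500 = 0.5939 mol
Cathode: Sn²⁺ + 2e⁻ → Sn → n(Sn) = 0.5939/2 = 0.2970 mol → 35.3 g
Anode: 2H₂O → O₂ + 4H⁺ + 4e⁻ → n(O₂) = 0.5939/4 = 0.1485 mol → 3.33 L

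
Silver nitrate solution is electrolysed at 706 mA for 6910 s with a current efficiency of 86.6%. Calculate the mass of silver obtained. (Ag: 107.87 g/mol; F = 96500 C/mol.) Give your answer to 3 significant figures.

Q = 0.706 × 6910 = 4878 C
n(e⁻) = 4878 / 96500 = 0.05055 mol
Ag⁺ + e⁻ → Ag, so theoretical m(Ag) = 0.05055 × 107.87 = 5.453 g
Actual mass = 86.6% × 5.453 = 4.72 g

4.72 g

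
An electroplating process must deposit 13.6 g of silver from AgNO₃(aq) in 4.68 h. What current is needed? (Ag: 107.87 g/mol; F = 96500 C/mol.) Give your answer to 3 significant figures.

n(Ag) = 13.6 / 107.87 = 0.1261 mol
Ag⁺ + e⁻ → Ag, so n(e⁻) = 0.1261 mol
Q = 0.1261 × 96500 = 12170 C
I = Q / t = 12170 / 16848 s = 0.722 A

0.722 A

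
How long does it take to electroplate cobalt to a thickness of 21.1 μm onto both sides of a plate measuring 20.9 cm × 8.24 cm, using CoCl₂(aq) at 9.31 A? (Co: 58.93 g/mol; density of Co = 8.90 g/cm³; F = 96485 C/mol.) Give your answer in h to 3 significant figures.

Plated area = 2 × 20.9 × 8.24 = 344.4 cm²
Volume = 344.4 × 21.1×10⁻⁴ cm = 0.7267 cm³
m(Co) = 0.7267 × 8.90 = 6.468 g
n(Co) = 6.468 / 58.93 = 0.1098 mol; n(e⁻) = 2 × 0.1098 = 0.2196 mol
Q = 0.2196 × 96485 = 21190 C
t = 21190 / 9.31 = 2276 s = 0.632 h

0.632 h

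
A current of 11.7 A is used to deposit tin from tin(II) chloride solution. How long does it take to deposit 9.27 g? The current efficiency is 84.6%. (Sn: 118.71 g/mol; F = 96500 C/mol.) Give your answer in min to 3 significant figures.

n(Sn) = 9.27 / 118.71 = 0.07809 mol
Sn²⁺ + 2e⁻ → Sn, so n(e⁻) = 2 × 0.07809 = 0.1562 mol
Q = 0.1562 × 96500 / 0.846 = 17820 C
t = Q / I = 17820 / 11.7 = 1523 s = 25.4 min

25.4 min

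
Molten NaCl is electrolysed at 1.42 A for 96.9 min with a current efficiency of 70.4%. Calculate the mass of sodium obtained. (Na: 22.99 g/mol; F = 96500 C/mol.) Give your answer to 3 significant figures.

1.38 g

Q = 1.42 × 5814 = 8256 C
n(e⁻) = 8256 / 96500 = 0.08555 mol
Na⁺ + e⁻ → Na, so theoretical m(Na) = 0.08555 × 22.99 = 1.967 g
Actual mass = 70.4% × 1.967 = 1.38 g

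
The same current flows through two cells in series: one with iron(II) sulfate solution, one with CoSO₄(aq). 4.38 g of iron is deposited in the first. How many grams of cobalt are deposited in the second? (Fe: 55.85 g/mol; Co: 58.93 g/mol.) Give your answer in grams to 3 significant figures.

4.62 g

n(Fe) = 4.38 / 55.85 = 0.07842 mol
Fe²⁺ + 2e⁻ → Fe, so n(e⁻) = 2 × 0.07842 = 0.1568 mol
Same current for the same time ⇒ same n(e⁻) = 0.1568 mol in both cells.
Co²⁺ + 2e⁻ → Co, so n(Co) = 0.1568 / 2 = 0.07840 mol
m(Co) = 0.07840 × 58.93 = 4.62 g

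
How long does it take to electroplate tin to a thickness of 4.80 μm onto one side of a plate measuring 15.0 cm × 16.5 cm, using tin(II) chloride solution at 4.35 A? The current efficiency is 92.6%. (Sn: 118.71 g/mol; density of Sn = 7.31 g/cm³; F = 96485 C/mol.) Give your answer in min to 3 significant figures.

5.84 min

Plated area = 15.0 × 16.5 = 247.5 cm²
Volume = 247.5 × 4.80×10⁻⁴ cm = 0.1188 cm³
m(Sn) = 0.1188 × 7.31 = 0.8684 g
n(Sn) = 0.8684 / 118.71 = 0.007315 mol; n(e⁻) = 2 × 0.007315 = 0.01463 mol
Q = 0.01463 × 96485 / 0.926 = 1524 C
t = 1524 / 4.35 = 350.3 s = 5.84 min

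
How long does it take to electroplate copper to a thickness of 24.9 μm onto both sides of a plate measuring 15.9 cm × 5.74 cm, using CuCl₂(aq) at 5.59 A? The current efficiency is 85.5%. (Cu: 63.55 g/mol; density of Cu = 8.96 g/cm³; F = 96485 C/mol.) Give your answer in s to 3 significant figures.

2590 s

Plated area = 2 × 15.9 × 5.74 = 182.5 cm²
Volume = 182.5 × 24.9×10⁻⁴ cm = 0.4544 cm³
m(Cu) = 0.4544 × 8.96 = 4.071 g
n(Cu) = 4.071 / 63.55 = 0.06406 mol; n(e⁻) = 2 × 0.06406 = 0.1281 mol
Q = 0.1281 × 96485 / 0.855 = 14460 C
t = 14460 / 5.59 = 2587 s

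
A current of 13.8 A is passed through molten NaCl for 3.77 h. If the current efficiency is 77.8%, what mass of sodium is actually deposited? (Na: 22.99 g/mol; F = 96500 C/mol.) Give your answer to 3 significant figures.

34.7 g

Q = 13.8 × 13572 = 1.873×10^5 C
n(e⁻) = 1.873×10^5 / 96500 = 1.941 mol
Na⁺ + e⁻ → Na, so theoretical m(Na) = 1.941 × 22.99 = 44.62 g
Actual mass = 77.8% × 44.62 = 34.7 g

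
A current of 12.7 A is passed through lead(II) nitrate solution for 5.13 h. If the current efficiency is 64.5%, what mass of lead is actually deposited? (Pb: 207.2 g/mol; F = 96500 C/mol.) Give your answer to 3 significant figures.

162 g

Q = 12.7 × 18468 = 2.345×10^5 C
n(e⁻) = 2.345×10^5 / 96500 = 2.430 mol
Pb²⁺ + 2e⁻ → Pb, so theoretical m(Pb) = 1.215 × 207.2 = 251.7 g
Actual mass = 64.5% × 251.7 = 162 g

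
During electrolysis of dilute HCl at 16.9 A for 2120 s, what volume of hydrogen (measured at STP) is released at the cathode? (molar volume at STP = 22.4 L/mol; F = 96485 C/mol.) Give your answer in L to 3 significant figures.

Charge passed = 16.9 × 2120 = 35830 C
n(e⁻) = Q/F = 35830/96485 = 0.3714 mol
2H⁺ + 2e⁻ → H₂, so n(H₂) = 0.3714 / 2 = 0.1857 mol
V = 0.1857 × 22.4 = 4.160 L

4.16 L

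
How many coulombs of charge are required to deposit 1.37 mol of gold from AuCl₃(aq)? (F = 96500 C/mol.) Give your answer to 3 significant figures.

3.97×10^5 C

Au³⁺ + 3e⁻ → Au, so n(e⁻) = 3 × 1.37 = 4.110 mol
Q = 4.110 × 96500 = 3.966×10^5 C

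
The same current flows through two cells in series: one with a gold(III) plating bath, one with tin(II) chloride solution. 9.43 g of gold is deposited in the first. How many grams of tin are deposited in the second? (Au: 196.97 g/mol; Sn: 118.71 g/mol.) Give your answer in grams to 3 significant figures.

8.52 g

n(Au) = 9.43 / 196.97 = 0.04788 mol
Au³⁺ + 3e⁻ → Au, so n(e⁻) = 3 × 0.04788 = 0.1436 mol
Same current for the same time ⇒ same n(e⁻) = 0.1436 mol in both cells.
Sn²⁺ + 2e⁻ → Sn, so n(Sn) = 0.1436 / 2 = 0.07180 mol
m(Sn) = 0.07180 × 118.71 = 8.52 g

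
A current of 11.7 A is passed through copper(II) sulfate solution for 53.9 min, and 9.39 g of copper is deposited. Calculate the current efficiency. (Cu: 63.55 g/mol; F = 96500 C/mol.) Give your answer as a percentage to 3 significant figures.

75.4%

Q = 11.7 × 3234 = 37840 C
n(e⁻) = 37840 / 96500 = 0.3921 mol
Cu²⁺ + 2e⁻ → Cu, so theoretical n(Cu) = 0.1961 mol → 12.46 g
Efficiency = 9.39 / 12.46 = 0.7536 = 75.4%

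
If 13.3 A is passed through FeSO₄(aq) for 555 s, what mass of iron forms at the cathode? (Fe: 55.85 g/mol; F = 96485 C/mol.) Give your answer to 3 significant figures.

Q = 13.3 A × 555 s = 7382 C
n(e⁻) = 7382 / 96485 = 0.07651 mol
Fe²⁺ + 2e⁻ → Fe, so n(Fe) = 0.07651 / 2 = 0.03826 mol
m = 0.03826 × 55.85 = 2.14 g

2.14 g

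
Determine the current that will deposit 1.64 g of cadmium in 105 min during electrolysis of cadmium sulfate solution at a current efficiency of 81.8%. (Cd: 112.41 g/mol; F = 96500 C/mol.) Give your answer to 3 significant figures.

0.546 A

n(Cd) = 1.64 / 112.41 = 0.01459 mol
Cd²⁺ + 2e⁻ → Cd, so n(e⁻) = 2 × 0.01459 = 0.02918 mol
Q = 0.02918 × 96500 / 0.818 = 3442 C
I = Q / t = 3442 / 6300 s = 0.546 A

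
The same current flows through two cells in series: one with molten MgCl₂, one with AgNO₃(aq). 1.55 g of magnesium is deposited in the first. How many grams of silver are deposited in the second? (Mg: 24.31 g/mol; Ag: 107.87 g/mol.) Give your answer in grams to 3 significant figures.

n(Mg) = 1.55 / 24.31 = 0.06376 mol
Mg²⁺ + 2e⁻ → Mg, so n(e⁻) = 2 × 0.06376 = 0.1275 mol
Same current for the same time ⇒ same n(e⁻) = 0.1275 mol in both cells.
Ag⁺ + e⁻ → Ag, so n(Ag) = 0.1275 mol
m(Ag) = 0.1275 × 107.87 = 13.8 g

13.8 g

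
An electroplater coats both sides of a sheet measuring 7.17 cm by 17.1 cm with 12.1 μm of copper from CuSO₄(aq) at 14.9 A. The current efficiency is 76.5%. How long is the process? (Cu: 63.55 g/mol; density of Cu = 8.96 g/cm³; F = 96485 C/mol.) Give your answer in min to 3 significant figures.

11.8 min

Plated area = 2 × 7.17 × 17.1 = 245.2 cm²
Volume = 245.2 × 12.1×10⁻⁴ cm = 0.2967 cm³
m(Cu) = 0.2967 × 8.96 = 2.658 g
n(Cu) = 2.658 / 63.55 = 0.04183 mol; n(e⁻) = 2 × 0.04183 = 0.08366 mol
Q = 0.08366 × 96485 / 0.765 = 10550 C
t = 10550 / 14.9 = 708.1 s = 11.8 min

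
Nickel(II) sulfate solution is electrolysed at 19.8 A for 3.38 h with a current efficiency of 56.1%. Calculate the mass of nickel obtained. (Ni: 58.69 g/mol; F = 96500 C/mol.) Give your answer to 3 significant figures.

Q = 19.8 × 12168 = 2.409×10^5 C
n(e⁻) = 2.409×10^5 / 96500 = 2.496 mol
Ni²⁺ + 2e⁻ → Ni, so theoretical m(Ni) = 1.248 × 58.69 = 73.25 g
Actual mass = 56.1% × 73.25 = 41.1 g

41.1 g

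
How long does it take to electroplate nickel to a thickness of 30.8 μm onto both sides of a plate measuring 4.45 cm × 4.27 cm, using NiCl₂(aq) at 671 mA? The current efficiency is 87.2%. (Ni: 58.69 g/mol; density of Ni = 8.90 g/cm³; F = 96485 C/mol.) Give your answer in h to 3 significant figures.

Plated area = 2 × 4.45 × 4.27 = 38.00 cm²
Volume = 38.00 × 30.8×10⁻⁴ cm = 0.1170 cm³
m(Ni) = 0.1170 × 8.90 = 1.041 g
n(Ni) = 1.041 / 58.69 = 0.01774 mol; n(e⁻) = 2 × 0.01774 = 0.03548 mol
Q = 0.03548 × 96485 / 0.872 = 3926 C
t = 3926 / 0.671 = 5851 s = 1.63 h

1.63 h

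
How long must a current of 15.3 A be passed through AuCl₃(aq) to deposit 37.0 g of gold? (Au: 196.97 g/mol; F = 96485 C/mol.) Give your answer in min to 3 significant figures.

59.2 min

n(Au) = 37.0 / 196.97 = 0.1878 mol
Au³⁺ + 3e⁻ → Au, so n(e⁻) = 3 × 0.1878 = 0.5634 mol
Q = 0.5634 × 96485 = 54360 C
t = Q / I = 54360 / 15.3 = 3553 s = 59.2 min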